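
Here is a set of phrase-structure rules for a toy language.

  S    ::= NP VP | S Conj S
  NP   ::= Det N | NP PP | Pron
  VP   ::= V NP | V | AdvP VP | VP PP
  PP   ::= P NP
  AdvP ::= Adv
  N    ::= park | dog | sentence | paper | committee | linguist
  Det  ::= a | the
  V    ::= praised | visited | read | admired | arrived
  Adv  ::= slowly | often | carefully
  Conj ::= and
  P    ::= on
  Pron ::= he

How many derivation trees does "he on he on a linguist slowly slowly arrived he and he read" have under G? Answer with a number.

2

The two bracketings:
[S [S [NP [NP [Pron he]] [PP [P on] [NP [NP [Pron he]] [PP [P on] [NP [Det a] [N linguist]]]]]] [VP [AdvP [Adv slowly]] [VP [AdvP [Adv slowly]] [VP [V arrived] [NP [Pron he]]]]]] [Conj and] [S [NP [Pron he]] [VP [V read]]]]
[S [S [NP [NP [NP [Pron he]] [PP [P on] [NP [Pron he]]]] [PP [P on] [NP [Det a] [N linguist]]]] [VP [AdvP [Adv slowly]] [VP [AdvP [Adv slowly]] [VP [V arrived] [NP [Pron he]]]]]] [Conj and] [S [NP [Pron he]] [VP [V read]]]]
The trees differ in how a recursive rule is bracketed over the same span.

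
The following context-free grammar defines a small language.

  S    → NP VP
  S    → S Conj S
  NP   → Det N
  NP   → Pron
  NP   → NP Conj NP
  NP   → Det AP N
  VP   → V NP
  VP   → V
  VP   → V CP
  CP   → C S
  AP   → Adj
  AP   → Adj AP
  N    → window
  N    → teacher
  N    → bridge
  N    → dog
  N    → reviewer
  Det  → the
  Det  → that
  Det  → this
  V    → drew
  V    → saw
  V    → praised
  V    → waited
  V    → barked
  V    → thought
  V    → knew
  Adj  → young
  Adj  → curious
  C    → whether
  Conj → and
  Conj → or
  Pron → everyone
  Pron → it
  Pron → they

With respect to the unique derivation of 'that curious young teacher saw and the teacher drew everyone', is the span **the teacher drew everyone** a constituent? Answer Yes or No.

[S [S [NP [Det that] [AP [Adj curious] [AP [Adj young]]] [N teacher]] [VP [V saw]]] [Conj and] [S [NP [Det the] [N teacher]] [VP [V drew] [NP [Pron everyone]]]]]
The words 'the teacher drew everyone' are exhaustively dominated by a single S node (built by S → NP VP), so they form a constituent.

Yes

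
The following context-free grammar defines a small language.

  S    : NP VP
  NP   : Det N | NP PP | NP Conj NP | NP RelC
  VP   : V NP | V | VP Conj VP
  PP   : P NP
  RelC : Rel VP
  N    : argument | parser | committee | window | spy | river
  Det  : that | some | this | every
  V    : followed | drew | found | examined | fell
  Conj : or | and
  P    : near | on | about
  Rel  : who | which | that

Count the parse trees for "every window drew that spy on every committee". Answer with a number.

[S [NP [Det every] [N window]] [VP [V drew] [NP [NP [Det that] [N spy]] [PP [P on] [NP [Det every] [N committee]]]]]]
No rule offers an alternative attachment or grouping for any span, so this is the only derivation.

1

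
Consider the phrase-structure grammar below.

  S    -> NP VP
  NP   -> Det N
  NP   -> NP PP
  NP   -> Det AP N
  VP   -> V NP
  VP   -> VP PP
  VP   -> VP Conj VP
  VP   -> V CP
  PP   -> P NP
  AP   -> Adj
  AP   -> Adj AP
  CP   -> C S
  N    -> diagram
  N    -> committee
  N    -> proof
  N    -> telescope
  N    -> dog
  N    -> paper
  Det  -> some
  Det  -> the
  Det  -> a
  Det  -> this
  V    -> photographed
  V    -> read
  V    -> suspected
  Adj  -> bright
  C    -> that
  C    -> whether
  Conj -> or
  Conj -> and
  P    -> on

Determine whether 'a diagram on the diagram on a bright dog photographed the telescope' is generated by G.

Grammatical

[S [NP [NP [Det a] [N diagram]] [PP [P on] [NP [NP [Det the] [N diagram]] [PP [P on] [NP [Det a] [AP [Adj bright]] [N dog]]]]]] [VP [V photographed] [NP [Det the] [N telescope]]]]
The bracketing above is licensed at every node by one of the given productions, with S at the root.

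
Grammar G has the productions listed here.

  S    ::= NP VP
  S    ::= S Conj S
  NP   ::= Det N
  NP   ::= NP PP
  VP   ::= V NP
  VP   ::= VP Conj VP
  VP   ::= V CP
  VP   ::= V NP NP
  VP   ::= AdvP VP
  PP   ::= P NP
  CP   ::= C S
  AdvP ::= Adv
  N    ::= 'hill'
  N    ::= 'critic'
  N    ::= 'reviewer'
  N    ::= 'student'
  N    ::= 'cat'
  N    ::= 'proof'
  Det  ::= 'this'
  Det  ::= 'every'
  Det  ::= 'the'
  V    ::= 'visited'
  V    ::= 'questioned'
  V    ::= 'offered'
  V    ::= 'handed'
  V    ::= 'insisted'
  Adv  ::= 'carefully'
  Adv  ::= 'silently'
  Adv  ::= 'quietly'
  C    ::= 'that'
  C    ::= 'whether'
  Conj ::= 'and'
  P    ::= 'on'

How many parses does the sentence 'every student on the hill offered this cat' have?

[S [NP [NP [Det every] [N student]] [PP [P on] [NP [Det the] [N hill]]]] [VP [V offered] [NP [Det this] [N cat]]]]
No rule offers an alternative attachment or grouping for any span, so this is the only derivation.

1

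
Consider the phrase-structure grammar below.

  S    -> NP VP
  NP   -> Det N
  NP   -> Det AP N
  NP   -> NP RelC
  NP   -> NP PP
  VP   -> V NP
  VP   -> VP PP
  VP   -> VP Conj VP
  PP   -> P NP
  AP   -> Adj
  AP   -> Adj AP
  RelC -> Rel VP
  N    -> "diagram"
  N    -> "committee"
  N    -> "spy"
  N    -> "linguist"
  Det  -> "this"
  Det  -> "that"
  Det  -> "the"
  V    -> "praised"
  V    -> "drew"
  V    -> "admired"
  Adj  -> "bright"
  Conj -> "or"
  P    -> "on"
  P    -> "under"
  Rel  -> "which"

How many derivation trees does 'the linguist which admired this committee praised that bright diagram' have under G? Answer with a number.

[S [NP [NP [Det the] [N linguist]] [RelC [Rel which] [VP [V admired] [NP [Det this] [N committee]]]]] [VP [V praised] [NP [Det that] [AP [Adj bright]] [N diagram]]]]
No rule offers an alternative attachment or grouping for any span, so this is the only derivation.

1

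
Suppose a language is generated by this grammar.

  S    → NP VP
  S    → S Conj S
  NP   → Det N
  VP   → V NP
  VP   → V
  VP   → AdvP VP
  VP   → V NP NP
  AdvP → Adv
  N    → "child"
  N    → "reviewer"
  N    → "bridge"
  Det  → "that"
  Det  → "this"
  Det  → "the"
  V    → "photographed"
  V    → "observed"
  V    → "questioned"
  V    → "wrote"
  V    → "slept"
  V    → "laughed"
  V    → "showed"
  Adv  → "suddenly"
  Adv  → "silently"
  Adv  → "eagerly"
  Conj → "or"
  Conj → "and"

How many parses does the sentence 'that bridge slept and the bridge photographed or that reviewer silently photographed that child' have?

2

The two bracketings:
[S [S [NP [Det that] [N bridge]] [VP [V slept]]] [Conj and] [S [S [NP [Det the] [N bridge]] [VP [V photographed]]] [Conj or] [S [NP [Det that] [N reviewer]] [VP [AdvP [Adv silently]] [VP [V photographed] [NP [Det that] [N child]]]]]]]
[S [S [S [NP [Det that] [N bridge]] [VP [V slept]]] [Conj and] [S [NP [Det the] [N bridge]] [VP [V photographed]]]] [Conj or] [S [NP [Det that] [N reviewer]] [VP [AdvP [Adv silently]] [VP [V photographed] [NP [Det that] [N child]]]]]]
The trees differ in how a recursive rule is bracketed over the same span.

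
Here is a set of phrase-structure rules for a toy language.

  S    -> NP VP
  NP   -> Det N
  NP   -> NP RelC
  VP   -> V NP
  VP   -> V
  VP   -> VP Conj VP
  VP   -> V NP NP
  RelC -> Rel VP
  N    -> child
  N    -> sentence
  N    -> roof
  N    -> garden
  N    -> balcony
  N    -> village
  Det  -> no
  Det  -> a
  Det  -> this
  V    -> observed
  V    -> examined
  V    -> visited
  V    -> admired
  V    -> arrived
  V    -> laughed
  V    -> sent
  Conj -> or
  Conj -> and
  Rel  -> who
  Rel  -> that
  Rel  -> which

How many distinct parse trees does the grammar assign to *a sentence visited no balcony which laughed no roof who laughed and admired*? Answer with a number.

7

Two of the 7 distinct bracketings:
[S [NP [Det a] [N sentence]] [VP [V visited] [NP [NP [Det no] [N balcony]] [RelC [Rel which] [VP [V laughed] [NP [NP [Det no] [N roof]] [RelC [Rel who] [VP [VP [V laughed]] [Conj and] [VP [V admired]]]]]]]]]]
[S [NP [Det a] [N sentence]] [VP [V visited] [NP [NP [Det no] [N balcony]] [RelC [Rel which] [VP [VP [V laughed] [NP [NP [Det no] [N roof]] [RelC [Rel who] [VP [V laughed]]]]] [Conj and] [VP [V admired]]]]]]]
The trees differ in how a recursive rule is bracketed over the same span.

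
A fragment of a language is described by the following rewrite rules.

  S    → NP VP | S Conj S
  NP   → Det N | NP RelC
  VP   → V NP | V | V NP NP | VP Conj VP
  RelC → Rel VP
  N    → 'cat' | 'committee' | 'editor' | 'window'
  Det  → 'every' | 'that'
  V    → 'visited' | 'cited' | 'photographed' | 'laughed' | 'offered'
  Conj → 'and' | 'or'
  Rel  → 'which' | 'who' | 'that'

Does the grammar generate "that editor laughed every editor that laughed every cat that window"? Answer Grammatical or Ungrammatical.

[S [NP [Det that] [N editor]] [VP [V laughed] [NP [NP [Det every] [N editor]] [RelC [Rel that] [VP [V laughed] [NP [Det every] [N cat]] [NP [Det that] [N window]]]]]]]
Every word is introduced by a lexical rule and the phrasal rules combine the resulting categories into a single S.

Grammatical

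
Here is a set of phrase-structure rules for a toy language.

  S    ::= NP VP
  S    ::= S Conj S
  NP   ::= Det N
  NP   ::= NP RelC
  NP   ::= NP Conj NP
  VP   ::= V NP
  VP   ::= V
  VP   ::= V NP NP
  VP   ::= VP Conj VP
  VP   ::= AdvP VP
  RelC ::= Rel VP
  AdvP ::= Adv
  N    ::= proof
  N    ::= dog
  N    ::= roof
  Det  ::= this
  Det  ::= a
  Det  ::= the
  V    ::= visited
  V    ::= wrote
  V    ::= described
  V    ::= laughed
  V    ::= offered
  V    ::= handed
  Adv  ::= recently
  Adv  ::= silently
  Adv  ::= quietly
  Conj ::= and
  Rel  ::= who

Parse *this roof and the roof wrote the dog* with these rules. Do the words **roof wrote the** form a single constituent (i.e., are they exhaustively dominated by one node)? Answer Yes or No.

[S [NP [NP [Det this] [N roof]] [Conj and] [NP [Det the] [N roof]]] [VP [V wrote] [NP [Det the] [N dog]]]]
The smallest constituent containing 'roof wrote the' is the S spanning 'this roof and the roof wrote the dog'; no single node in the tree dominates exactly the given words.

No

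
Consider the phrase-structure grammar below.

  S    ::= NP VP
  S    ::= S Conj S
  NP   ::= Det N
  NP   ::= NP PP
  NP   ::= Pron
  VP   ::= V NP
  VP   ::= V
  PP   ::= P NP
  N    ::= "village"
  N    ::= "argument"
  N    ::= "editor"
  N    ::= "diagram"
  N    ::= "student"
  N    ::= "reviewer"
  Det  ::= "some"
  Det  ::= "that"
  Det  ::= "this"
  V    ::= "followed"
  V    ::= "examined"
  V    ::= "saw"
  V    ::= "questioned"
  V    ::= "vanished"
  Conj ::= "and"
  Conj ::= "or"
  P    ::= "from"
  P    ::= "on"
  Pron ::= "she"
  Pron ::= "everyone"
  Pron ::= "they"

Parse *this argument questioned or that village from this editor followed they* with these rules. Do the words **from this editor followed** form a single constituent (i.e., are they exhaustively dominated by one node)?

[S [S [NP [Det this] [N argument]] [VP [V questioned]]] [Conj or] [S [NP [NP [Det that] [N village]] [PP [P from] [NP [Det this] [N editor]]]] [VP [V followed] [NP [Pron they]]]]]
The smallest constituent containing 'from this editor followed' is the S spanning 'that village from this editor followed they'; no single node in the tree dominates exactly the given words.

No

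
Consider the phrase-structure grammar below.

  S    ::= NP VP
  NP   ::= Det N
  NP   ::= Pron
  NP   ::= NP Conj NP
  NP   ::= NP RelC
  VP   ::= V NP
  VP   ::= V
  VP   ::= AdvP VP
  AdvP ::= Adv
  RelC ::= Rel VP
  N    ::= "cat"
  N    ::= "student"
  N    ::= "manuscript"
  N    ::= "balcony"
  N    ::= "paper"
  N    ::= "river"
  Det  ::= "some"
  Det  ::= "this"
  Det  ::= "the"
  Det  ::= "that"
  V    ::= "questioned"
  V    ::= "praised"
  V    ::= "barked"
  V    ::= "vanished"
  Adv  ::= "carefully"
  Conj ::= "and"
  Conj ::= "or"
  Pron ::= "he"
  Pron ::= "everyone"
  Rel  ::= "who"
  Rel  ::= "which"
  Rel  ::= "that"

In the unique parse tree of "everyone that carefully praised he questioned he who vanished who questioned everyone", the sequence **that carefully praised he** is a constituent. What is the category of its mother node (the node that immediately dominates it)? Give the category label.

S
  NP
    NP
      Pron: everyone
    RelC
      Rel: that
      VP
        AdvP
          Adv: carefully
        VP
          V: praised
          NP
            Pron: he
  VP
    V: questioned
    NP
      NP
        NP
          Pron: he
        RelC
          Rel: who
          VP
            V: vanished
      RelC
        Rel: who
        VP
          V: questioned
          NP
            Pron: everyone
The span 'that carefully praised he' is the RelC node built by RelC → Rel VP.
Its mother is the NP built by NP → NP RelC.

NP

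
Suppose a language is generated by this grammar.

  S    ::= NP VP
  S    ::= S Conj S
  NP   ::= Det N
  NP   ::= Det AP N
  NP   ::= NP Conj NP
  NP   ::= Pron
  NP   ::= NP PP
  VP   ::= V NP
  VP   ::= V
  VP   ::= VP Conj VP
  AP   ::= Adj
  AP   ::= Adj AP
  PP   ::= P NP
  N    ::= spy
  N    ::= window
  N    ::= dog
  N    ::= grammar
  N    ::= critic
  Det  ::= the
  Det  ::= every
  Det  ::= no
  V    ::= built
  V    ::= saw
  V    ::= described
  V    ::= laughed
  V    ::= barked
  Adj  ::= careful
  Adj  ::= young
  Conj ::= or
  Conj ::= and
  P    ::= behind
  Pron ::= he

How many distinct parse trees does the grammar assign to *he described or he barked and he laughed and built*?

The two bracketings:
[S [S [NP [Pron he]] [VP [V described]]] [Conj or] [S [S [NP [Pron he]] [VP [V barked]]] [Conj and] [S [NP [Pron he]] [VP [VP [V laughed]] [Conj and] [VP [V built]]]]]]
[S [S [S [NP [Pron he]] [VP [V described]]] [Conj or] [S [NP [Pron he]] [VP [V barked]]]] [Conj and] [S [NP [Pron he]] [VP [VP [V laughed]] [Conj and] [VP [V built]]]]]
The trees differ in how a recursive rule is bracketed over the same span.

2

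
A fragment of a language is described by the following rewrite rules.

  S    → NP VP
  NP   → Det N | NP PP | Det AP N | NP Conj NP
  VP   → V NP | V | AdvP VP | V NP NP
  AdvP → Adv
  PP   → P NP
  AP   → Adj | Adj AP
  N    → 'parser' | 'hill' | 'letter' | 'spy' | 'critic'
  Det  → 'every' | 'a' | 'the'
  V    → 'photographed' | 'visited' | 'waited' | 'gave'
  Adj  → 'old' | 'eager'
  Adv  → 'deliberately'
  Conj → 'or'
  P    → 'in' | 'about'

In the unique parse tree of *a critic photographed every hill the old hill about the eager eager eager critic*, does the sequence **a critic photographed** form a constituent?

[S [NP [Det a] [N critic]] [VP [V photographed] [NP [Det every] [N hill]] [NP [NP [Det the] [AP [Adj old]] [N hill]] [PP [P about] [NP [Det the] [AP [Adj eager] [AP [Adj eager] [AP [Adj eager]]]] [N critic]]]]]]
The smallest constituent containing 'a critic photographed' is the S spanning 'a critic photographed every hill the old hill about the eager eager eager critic'; no single node in the tree dominates exactly the given words.

No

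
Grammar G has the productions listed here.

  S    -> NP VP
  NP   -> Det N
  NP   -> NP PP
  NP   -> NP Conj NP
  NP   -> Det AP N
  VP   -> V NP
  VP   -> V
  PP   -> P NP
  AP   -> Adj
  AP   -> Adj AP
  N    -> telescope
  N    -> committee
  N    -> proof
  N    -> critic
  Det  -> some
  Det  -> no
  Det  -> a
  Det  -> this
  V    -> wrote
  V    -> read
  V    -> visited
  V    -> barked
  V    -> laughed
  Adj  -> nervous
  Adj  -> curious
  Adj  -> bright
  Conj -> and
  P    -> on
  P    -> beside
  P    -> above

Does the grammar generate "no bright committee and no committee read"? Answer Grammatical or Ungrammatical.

Grammatical

[S [NP [NP [Det no] [AP [Adj bright]] [N committee]] [Conj and] [NP [Det no] [N committee]]] [VP [V read]]]
The bracketing above is licensed at every node by one of the given productions, with S at the root.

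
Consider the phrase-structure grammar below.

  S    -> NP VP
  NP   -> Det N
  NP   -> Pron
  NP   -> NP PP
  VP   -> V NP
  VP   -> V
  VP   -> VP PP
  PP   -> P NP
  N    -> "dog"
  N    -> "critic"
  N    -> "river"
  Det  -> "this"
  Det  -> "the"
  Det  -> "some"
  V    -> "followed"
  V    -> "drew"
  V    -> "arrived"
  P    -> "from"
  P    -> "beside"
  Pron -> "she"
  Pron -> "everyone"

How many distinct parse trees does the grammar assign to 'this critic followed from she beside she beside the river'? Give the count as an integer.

5

Two of the 5 distinct bracketings:
[S [NP [Det this] [N critic]] [VP [VP [V followed]] [PP [P from] [NP [NP [Pron she]] [PP [P beside] [NP [NP [Pron she]] [PP [P beside] [NP [Det the] [N river]]]]]]]]]
[S [NP [Det this] [N critic]] [VP [VP [V followed]] [PP [P from] [NP [NP [NP [Pron she]] [PP [P beside] [NP [Pron she]]]] [PP [P beside] [NP [Det the] [N river]]]]]]]
The trees differ in how a recursive rule is bracketed over the same span.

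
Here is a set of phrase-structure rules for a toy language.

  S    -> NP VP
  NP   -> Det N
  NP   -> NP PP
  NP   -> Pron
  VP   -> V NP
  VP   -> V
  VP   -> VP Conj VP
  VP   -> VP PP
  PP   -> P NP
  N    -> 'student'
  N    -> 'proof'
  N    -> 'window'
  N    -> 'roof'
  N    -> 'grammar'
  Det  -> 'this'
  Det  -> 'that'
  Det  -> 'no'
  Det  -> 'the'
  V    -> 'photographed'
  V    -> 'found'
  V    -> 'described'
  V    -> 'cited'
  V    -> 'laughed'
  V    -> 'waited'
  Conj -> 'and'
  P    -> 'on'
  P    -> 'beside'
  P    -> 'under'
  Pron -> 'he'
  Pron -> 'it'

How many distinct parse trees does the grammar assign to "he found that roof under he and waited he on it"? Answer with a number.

Two of the 6 distinct bracketings:
[S [NP [Pron he]] [VP [VP [V found] [NP [NP [Det that] [N roof]] [PP [P under] [NP [Pron he]]]]] [Conj and] [VP [V waited] [NP [NP [Pron he]] [PP [P on] [NP [Pron it]]]]]]]
[S [NP [Pron he]] [VP [VP [V found] [NP [NP [Det that] [N roof]] [PP [P under] [NP [Pron he]]]]] [Conj and] [VP [VP [V waited] [NP [Pron he]]] [PP [P on] [NP [Pron it]]]]]]
The difference turns on whether VP → VP PP is used at the relevant span, versus an alternative expansion of VP.

6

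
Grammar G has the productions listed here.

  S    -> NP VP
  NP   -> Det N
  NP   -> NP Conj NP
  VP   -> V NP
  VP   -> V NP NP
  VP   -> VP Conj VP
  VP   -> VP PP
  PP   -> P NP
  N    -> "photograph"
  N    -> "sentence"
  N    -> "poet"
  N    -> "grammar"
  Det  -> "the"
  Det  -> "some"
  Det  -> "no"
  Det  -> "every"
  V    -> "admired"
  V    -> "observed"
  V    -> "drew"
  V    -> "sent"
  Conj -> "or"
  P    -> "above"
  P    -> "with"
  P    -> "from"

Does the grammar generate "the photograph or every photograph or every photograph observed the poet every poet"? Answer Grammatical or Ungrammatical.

Grammatical

[S [NP [NP [Det the] [N photograph]] [Conj or] [NP [NP [Det every] [N photograph]] [Conj or] [NP [Det every] [N photograph]]]] [VP [V observed] [NP [Det the] [N poet]] [NP [Det every] [N poet]]]]
The bracketing above is licensed at every node by one of the given productions, with S at the root.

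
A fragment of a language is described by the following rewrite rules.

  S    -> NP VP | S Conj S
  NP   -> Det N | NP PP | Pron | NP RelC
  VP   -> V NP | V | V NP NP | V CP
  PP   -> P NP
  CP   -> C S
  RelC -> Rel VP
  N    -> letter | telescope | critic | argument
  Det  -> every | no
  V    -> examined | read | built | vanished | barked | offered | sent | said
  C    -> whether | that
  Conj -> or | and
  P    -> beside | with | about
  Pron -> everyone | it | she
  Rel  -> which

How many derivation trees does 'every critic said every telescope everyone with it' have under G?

1

[S [NP [Det every] [N critic]] [VP [V said] [NP [Det every] [N telescope]] [NP [NP [Pron everyone]] [PP [P with] [NP [Pron it]]]]]]
No rule offers an alternative attachment or grouping for any span, so this is the only derivation.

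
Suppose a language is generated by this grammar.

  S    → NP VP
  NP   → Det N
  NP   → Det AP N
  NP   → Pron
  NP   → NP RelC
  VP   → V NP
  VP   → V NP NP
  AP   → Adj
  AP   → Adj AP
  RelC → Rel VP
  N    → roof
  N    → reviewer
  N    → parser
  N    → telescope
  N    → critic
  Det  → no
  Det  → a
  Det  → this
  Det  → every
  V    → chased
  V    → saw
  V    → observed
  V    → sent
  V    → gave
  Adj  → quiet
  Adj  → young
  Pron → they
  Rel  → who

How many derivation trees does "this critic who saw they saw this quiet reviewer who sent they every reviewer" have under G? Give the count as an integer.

The two bracketings:
[S [NP [NP [Det this] [N critic]] [RelC [Rel who] [VP [V saw] [NP [Pron they]]]]] [VP [V saw] [NP [NP [Det this] [AP [Adj quiet]] [N reviewer]] [RelC [Rel who] [VP [V sent] [NP [Pron they]] [NP [Det every] [N reviewer]]]]]]]
[S [NP [NP [Det this] [N critic]] [RelC [Rel who] [VP [V saw] [NP [Pron they]]]]] [VP [V saw] [NP [NP [Det this] [AP [Adj quiet]] [N reviewer]] [RelC [Rel who] [VP [V sent] [NP [Pron they]]]]] [NP [Det every] [N reviewer]]]]
The trees differ in how a recursive rule is bracketed over the same span.

2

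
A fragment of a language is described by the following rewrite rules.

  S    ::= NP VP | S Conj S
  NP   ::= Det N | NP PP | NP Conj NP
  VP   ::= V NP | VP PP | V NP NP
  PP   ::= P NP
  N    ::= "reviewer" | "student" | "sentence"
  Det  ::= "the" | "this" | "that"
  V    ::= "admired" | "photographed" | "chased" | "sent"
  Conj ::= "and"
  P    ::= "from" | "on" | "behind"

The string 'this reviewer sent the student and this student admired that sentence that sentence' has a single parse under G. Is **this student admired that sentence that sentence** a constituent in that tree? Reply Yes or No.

[S [S [NP [Det this] [N reviewer]] [VP [V sent] [NP [Det the] [N student]]]] [Conj and] [S [NP [Det this] [N student]] [VP [V admired] [NP [Det that] [N sentence]] [NP [Det that] [N sentence]]]]]
The words 'this student admired that sentence that sentence' are exhaustively dominated by a single S node (built by S → NP VP), so they form a constituent.

Yes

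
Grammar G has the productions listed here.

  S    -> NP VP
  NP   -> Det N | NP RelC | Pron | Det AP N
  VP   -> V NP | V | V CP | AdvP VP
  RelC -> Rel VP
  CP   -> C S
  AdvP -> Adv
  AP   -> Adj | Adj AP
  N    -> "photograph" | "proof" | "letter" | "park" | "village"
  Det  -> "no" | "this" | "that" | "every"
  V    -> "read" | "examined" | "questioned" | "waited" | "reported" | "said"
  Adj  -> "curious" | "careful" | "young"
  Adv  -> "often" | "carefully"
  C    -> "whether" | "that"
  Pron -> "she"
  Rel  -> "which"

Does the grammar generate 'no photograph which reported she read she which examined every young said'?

An Adj word can never sit immediately before a V word in any string this grammar generates, so the substring 'young said' rules out a derivation.

Ungrammatical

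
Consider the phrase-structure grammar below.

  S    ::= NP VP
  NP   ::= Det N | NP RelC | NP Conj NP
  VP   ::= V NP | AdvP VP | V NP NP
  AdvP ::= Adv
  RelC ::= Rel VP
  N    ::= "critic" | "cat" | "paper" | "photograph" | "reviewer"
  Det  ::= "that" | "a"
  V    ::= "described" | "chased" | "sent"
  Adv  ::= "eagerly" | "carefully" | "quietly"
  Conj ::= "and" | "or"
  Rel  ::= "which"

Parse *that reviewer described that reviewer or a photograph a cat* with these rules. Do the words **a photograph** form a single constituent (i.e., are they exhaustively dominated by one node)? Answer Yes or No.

[S [NP [Det that] [N reviewer]] [VP [V described] [NP [NP [Det that] [N reviewer]] [Conj or] [NP [Det a] [N photograph]]] [NP [Det a] [N cat]]]]
The words 'a photograph' are exhaustively dominated by a single NP node (built by NP → Det N), so they form a constituent.

Yes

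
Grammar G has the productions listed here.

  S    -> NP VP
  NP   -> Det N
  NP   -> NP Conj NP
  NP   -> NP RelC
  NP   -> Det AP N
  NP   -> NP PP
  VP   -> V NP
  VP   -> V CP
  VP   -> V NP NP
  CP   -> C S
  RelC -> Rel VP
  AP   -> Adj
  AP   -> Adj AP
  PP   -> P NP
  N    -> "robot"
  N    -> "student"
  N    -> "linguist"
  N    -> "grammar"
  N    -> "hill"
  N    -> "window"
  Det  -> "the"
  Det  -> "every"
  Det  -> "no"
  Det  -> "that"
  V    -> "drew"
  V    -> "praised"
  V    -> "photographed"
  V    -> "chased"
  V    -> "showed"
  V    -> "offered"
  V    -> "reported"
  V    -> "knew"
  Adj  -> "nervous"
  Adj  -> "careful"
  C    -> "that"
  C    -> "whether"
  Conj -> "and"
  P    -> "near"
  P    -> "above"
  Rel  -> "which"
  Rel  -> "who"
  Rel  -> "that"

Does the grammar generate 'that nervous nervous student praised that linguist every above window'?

Ungrammatical

A Det word can never sit immediately before a P word in any string this grammar generates, so the substring 'every above' rules out a derivation.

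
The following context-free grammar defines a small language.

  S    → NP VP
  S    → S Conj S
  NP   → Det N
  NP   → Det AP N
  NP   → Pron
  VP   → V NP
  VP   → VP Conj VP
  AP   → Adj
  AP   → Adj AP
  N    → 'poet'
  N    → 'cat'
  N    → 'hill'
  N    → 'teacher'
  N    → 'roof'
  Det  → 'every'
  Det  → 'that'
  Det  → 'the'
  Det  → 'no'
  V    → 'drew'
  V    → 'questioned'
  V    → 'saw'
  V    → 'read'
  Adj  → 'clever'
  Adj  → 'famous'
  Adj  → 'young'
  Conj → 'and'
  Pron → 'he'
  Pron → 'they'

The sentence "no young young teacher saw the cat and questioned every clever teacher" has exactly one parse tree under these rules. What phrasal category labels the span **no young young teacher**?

[S [NP [Det no] [AP [Adj young] [AP [Adj young]]] [N teacher]] [VP [VP [V saw] [NP [Det the] [N cat]]] [Conj and] [VP [V questioned] [NP [Det every] [AP [Adj clever]] [N teacher]]]]]
The span 'no young young teacher' is the NP node built by NP → Det AP N.

NP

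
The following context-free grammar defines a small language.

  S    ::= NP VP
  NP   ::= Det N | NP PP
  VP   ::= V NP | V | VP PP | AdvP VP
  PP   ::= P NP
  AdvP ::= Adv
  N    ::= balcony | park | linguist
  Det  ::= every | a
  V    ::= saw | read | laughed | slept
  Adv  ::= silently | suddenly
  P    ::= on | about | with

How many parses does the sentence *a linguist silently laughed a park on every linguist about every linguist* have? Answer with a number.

9

Two of the 9 distinct bracketings:
[S [NP [Det a] [N linguist]] [VP [VP [AdvP [Adv silently]] [VP [V laughed] [NP [Det a] [N park]]]] [PP [P on] [NP [NP [Det every] [N linguist]] [PP [P about] [NP [Det every] [N linguist]]]]]]]
[S [NP [Det a] [N linguist]] [VP [VP [VP [AdvP [Adv silently]] [VP [V laughed] [NP [Det a] [N park]]]] [PP [P on] [NP [Det every] [N linguist]]]] [PP [P about] [NP [Det every] [N linguist]]]]]
The difference turns on whether NP → NP PP is used at the relevant span, versus an alternative expansion of NP.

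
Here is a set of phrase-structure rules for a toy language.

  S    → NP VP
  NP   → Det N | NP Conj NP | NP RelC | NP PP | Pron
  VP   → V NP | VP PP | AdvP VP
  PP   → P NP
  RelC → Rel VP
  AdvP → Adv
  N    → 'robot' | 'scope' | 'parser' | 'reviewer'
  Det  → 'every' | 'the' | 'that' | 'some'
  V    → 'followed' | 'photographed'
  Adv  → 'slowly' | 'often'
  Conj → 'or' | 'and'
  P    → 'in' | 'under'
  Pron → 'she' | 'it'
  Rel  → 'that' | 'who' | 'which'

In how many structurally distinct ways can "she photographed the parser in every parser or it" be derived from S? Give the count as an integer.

Two of the 3 distinct bracketings:
[S [NP [Pron she]] [VP [V photographed] [NP [NP [NP [Det the] [N parser]] [PP [P in] [NP [Det every] [N parser]]]] [Conj or] [NP [Pron it]]]]]
[S [NP [Pron she]] [VP [V photographed] [NP [NP [Det the] [N parser]] [PP [P in] [NP [NP [Det every] [N parser]] [Conj or] [NP [Pron it]]]]]]]
The trees differ in how a recursive rule is bracketed over the same span.

3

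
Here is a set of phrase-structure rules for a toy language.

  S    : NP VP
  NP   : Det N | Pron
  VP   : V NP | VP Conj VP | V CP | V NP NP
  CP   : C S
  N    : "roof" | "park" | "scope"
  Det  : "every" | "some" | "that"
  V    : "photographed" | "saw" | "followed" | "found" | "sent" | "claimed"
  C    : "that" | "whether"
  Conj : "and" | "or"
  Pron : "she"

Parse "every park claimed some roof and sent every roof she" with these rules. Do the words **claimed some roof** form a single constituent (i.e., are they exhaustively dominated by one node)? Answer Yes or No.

Yes

[S [NP [Det every] [N park]] [VP [VP [V claimed] [NP [Det some] [N roof]]] [Conj and] [VP [V sent] [NP [Det every] [N roof]] [NP [Pron she]]]]]
The words 'claimed some roof' are exhaustively dominated by a single VP node (built by VP → V NP), so they form a constituent.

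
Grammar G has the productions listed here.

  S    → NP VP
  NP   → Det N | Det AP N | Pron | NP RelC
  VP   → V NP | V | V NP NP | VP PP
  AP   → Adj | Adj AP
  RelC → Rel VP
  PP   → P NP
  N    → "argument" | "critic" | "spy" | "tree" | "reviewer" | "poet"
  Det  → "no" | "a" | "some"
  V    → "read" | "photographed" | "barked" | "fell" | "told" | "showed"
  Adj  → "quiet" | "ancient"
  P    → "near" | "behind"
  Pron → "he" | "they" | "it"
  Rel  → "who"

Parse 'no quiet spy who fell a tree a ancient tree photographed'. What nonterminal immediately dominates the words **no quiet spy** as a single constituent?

NP

S
  NP
    NP
      Det: no
      AP
        Adj: quiet
      N: spy
    RelC
      Rel: who
      VP
        V: fell
        NP
          Det: a
          N: tree
        NP
          Det: a
          AP
            Adj: ancient
          N: tree
  VP
    V: photographed
The span 'no quiet spy' is the NP node built by NP → Det AP N.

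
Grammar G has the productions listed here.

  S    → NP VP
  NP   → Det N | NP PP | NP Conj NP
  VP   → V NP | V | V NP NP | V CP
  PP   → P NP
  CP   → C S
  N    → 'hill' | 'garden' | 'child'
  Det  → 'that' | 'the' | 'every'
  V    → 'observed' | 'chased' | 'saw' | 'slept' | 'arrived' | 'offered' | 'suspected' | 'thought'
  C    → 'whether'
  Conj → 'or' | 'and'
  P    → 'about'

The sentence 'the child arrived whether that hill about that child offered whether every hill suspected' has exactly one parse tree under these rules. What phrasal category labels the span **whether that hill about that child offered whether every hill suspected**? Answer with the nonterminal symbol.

[S [NP [Det the] [N child]] [VP [V arrived] [CP [C whether] [S [NP [NP [Det that] [N hill]] [PP [P about] [NP [Det that] [N child]]]] [VP [V offered] [CP [C whether] [S [NP [Det every] [N hill]] [VP [V suspected]]]]]]]]]
The span 'whether that hill about that child offered whether every hill suspected' is the CP node built by CP → C S.

CP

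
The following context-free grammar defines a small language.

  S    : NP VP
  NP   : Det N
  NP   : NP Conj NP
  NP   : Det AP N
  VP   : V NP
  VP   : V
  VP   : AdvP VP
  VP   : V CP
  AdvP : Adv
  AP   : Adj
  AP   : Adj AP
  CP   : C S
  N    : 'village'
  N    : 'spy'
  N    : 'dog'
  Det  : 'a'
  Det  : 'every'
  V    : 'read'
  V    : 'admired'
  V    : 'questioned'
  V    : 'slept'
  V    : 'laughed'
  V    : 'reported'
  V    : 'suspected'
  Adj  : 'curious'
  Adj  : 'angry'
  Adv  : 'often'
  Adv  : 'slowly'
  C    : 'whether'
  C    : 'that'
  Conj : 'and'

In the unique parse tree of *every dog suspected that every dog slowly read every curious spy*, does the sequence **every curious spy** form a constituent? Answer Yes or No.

[S [NP [Det every] [N dog]] [VP [V suspected] [CP [C that] [S [NP [Det every] [N dog]] [VP [AdvP [Adv slowly]] [VP [V read] [NP [Det every] [AP [Adj curious]] [N spy]]]]]]]]
The words 'every curious spy' are exhaustively dominated by a single NP node (built by NP → Det AP N), so they form a constituent.

Yes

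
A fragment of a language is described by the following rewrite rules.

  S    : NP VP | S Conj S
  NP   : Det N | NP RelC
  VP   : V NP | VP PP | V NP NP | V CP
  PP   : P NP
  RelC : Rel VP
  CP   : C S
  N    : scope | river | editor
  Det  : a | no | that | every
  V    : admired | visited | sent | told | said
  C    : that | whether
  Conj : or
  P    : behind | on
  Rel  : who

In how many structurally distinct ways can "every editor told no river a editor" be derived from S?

[S [NP [Det every] [N editor]] [VP [V told] [NP [Det no] [N river]] [NP [Det a] [N editor]]]]
No rule offers an alternative attachment or grouping for any span, so this is the only derivation.

1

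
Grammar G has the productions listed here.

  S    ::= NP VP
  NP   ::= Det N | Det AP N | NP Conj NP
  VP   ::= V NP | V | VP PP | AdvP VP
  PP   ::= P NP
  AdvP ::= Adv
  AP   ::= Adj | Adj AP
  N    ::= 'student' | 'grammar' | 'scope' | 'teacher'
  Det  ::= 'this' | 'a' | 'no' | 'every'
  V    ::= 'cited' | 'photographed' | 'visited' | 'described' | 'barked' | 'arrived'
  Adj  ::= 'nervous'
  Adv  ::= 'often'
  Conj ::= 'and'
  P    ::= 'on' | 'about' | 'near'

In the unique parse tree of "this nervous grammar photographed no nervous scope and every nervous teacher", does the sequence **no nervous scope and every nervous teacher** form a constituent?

[S [NP [Det this] [AP [Adj nervous]] [N grammar]] [VP [V photographed] [NP [NP [Det no] [AP [Adj nervous]] [N scope]] [Conj and] [NP [Det every] [AP [Adj nervous]] [N teacher]]]]]
The words 'no nervous scope and every nervous teacher' are exhaustively dominated by a single NP node (built by NP → NP Conj NP), so they form a constituent.

Yes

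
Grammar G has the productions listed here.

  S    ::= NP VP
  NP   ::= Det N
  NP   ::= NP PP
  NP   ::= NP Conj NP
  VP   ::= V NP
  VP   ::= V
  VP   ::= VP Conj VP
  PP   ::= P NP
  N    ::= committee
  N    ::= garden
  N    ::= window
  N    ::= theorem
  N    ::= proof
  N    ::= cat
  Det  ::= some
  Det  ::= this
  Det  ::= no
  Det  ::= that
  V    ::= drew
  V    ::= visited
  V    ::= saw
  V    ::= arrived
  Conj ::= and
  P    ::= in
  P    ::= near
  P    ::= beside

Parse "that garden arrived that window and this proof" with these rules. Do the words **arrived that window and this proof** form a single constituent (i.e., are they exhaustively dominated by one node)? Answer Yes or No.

Yes

[S [NP [Det that] [N garden]] [VP [V arrived] [NP [NP [Det that] [N window]] [Conj and] [NP [Det this] [N proof]]]]]
The words 'arrived that window and this proof' are exhaustively dominated by a single VP node (built by VP → V NP), so they form a constituent.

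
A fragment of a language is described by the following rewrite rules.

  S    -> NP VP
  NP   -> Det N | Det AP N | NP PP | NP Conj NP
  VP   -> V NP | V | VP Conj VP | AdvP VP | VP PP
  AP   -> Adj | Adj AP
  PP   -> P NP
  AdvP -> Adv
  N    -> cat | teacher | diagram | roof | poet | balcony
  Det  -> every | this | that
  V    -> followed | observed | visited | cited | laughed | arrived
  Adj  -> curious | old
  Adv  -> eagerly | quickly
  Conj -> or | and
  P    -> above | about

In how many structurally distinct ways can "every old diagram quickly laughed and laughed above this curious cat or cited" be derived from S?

9

Two of the 9 distinct bracketings:
[S [NP [Det every] [AP [Adj old]] [N diagram]] [VP [VP [AdvP [Adv quickly]] [VP [V laughed]]] [Conj and] [VP [VP [VP [V laughed]] [PP [P above] [NP [Det this] [AP [Adj curious]] [N cat]]]] [Conj or] [VP [V cited]]]]]
[S [NP [Det every] [AP [Adj old]] [N diagram]] [VP [VP [VP [AdvP [Adv quickly]] [VP [V laughed]]] [Conj and] [VP [VP [V laughed]] [PP [P above] [NP [Det this] [AP [Adj curious]] [N cat]]]]] [Conj or] [VP [V cited]]]]
The trees differ in how a recursive rule is bracketed over the same span.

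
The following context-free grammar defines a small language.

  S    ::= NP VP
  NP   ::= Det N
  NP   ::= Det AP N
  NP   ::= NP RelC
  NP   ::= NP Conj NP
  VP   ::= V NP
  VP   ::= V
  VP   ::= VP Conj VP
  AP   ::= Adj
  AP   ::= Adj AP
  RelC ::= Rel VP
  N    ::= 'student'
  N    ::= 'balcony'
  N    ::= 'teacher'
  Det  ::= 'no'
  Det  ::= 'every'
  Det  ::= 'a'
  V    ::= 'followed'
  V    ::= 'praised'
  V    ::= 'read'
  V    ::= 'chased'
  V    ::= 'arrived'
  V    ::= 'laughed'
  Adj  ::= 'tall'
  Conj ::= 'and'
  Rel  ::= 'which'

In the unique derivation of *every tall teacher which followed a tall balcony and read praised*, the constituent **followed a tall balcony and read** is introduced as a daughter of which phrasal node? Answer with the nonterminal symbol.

RelC

[S [NP [NP [Det every] [AP [Adj tall]] [N teacher]] [RelC [Rel which] [VP [VP [V followed] [NP [Det a] [AP [Adj tall]] [N balcony]]] [Conj and] [VP [V read]]]]] [VP [V praised]]]
The span 'followed a tall balcony and read' is the VP node built by VP → VP Conj VP.
Its mother is the RelC built by RelC → Rel VP.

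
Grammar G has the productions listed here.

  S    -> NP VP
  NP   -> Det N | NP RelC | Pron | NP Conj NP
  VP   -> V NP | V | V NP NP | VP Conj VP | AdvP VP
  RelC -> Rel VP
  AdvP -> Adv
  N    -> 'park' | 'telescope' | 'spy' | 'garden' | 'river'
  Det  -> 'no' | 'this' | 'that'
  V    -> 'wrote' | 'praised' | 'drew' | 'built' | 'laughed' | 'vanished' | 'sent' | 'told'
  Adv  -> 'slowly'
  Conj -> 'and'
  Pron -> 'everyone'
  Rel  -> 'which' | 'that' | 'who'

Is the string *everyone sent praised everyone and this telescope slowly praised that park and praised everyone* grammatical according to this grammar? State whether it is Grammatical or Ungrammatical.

For S → NP VP, the only prefix that parses as NP is 'everyone', but the remainder 'sent praised everyone and this telescope slowly praised that park and praised everyone' is not a VP under these rules.

Ungrammatical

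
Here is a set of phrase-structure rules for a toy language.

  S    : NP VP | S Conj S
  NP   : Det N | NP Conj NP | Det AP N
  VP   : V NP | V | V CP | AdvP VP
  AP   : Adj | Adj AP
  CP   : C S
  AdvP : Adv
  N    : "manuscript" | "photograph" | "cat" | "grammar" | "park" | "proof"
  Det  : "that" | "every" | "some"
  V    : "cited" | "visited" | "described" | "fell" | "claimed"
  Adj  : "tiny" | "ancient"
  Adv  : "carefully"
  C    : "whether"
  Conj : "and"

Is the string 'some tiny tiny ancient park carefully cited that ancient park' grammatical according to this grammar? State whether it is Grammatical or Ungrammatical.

[S [NP [Det some] [AP [Adj tiny] [AP [Adj tiny] [AP [Adj ancient]]]] [N park]] [VP [AdvP [Adv carefully]] [VP [V cited] [NP [Det that] [AP [Adj ancient]] [N park]]]]]
Every word is introduced by a lexical rule and the phrasal rules combine the resulting categories into a single S.

Grammatical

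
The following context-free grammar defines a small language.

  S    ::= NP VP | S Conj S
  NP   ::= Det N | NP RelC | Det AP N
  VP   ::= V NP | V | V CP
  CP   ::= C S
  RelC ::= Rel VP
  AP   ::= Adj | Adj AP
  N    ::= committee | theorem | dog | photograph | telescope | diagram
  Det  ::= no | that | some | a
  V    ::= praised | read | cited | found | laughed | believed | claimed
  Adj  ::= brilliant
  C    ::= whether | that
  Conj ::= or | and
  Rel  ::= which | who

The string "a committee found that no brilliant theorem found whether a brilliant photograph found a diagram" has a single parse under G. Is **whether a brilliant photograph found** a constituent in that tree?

No

[S [NP [Det a] [N committee]] [VP [V found] [CP [C that] [S [NP [Det no] [AP [Adj brilliant]] [N theorem]] [VP [V found] [CP [C whether] [S [NP [Det a] [AP [Adj brilliant]] [N photograph]] [VP [V found] [NP [Det a] [N diagram]]]]]]]]]]
The smallest constituent containing 'whether a brilliant photograph found' is the CP spanning 'whether a brilliant photograph found a diagram'; no single node in the tree dominates exactly the given words.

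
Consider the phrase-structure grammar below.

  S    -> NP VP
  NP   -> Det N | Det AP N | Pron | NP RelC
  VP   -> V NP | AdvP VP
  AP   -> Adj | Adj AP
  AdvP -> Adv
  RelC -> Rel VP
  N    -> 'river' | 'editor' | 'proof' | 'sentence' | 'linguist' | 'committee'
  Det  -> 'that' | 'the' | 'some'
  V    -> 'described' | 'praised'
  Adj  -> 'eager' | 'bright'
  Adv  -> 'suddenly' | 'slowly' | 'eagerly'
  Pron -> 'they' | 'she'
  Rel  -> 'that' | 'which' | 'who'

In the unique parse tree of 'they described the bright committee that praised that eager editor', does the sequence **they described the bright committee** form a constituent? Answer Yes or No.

No

[S [NP [Pron they]] [VP [V described] [NP [NP [Det the] [AP [Adj bright]] [N committee]] [RelC [Rel that] [VP [V praised] [NP [Det that] [AP [Adj eager]] [N editor]]]]]]]
The smallest constituent containing 'they described the bright committee' is the S spanning 'they described the bright committee that praised that eager editor'; no single node in the tree dominates exactly the given words.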